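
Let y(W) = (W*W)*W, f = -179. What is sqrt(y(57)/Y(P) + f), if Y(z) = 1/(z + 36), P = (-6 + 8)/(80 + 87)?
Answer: sqrt(185991375103)/167 ≈ 2582.4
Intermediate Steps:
P = 2/167 ≈ 0.011976
Y(z) = 1/(36 + z)
y(W) = W**3 (y(W) = W**2*W = W**3)
sqrt(y(57)/Y(P) + f) = sqrt(57**3/(1/(36 + 2/167)) - 179) = sqrt(185193/(1/(6014/167)) - 179) = sqrt(185193/(167/6014) - 179) = sqrt(185193*(6014/167) - 179) = sqrt(1113750702/167 - 179) = sqrt(1113720809/167) = sqrt(185991375103)/167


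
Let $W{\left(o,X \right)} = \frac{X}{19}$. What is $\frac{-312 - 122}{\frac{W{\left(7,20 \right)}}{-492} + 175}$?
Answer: $- \frac{507129}{204485} \approx -2.48$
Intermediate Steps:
$W{\left(o,X \right)} = \frac{X}{19}$ ($W{\left(o,X \right)} = X \frac{1}{19} = \frac{X}{19}$)
$\frac{-312 - 122}{\frac{W{\left(7,20 \right)}}{-492} + 175} = \frac{-312 - 122}{\frac{\frac{1}{19} \cdot 20}{-492} + 175} = - \frac{434}{\frac{20}{19} \left(- \frac{1}{492}\right) + 175} = - \frac{434}{- \frac{5}{2337} + 175} = - \frac{434}{\frac{408970}{2337}} = \left(-434\right) \frac{2337}{408970} = - \frac{507129}{204485}$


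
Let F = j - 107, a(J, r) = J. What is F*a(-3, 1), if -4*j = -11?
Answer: 1251/4 ≈ 312.75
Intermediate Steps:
j = 11/4 (j = -¼*(-11) = 11/4 ≈ 2.7500)
F = -417/4 (F = 11/4 - 107 = -417/4 ≈ -104.25)
F*a(-3, 1) = -417/4*(-3) = 1251/4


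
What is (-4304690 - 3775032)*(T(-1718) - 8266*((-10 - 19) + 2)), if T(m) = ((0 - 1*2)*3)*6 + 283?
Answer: -1805244206738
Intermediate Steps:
T(m) = 247 (T(m) = ((0 - 2)*3)*6 + 283 = -2*3*6 + 283 = -6*6 + 283 = -36 + 283 = 247)
(-4304690 - 3775032)*(T(-1718) - 8266*((-10 - 19) + 2)) = (-4304690 - 3775032)*(247 - 8266*((-10 - 19) + 2)) = -8079722*(247 - 8266*(-29 + 2)) = -8079722*(247 - 8266*(-27)) = -8079722*(247 + 223182) = -8079722*223429 = -1805244206738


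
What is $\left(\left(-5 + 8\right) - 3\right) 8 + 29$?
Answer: $29$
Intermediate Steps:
$\left(\left(-5 + 8\right) - 3\right) 8 + 29 = \left(3 - 3\right) 8 + 29 = 0 \cdot 8 + 29 = 0 + 29 = 29$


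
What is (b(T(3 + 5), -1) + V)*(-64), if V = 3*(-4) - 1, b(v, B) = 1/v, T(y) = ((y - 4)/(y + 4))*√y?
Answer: 832 - 48*√2 ≈ 764.12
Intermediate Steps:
T(y) = √y*(-4 + y)/(4 + y) (T(y) = ((-4 + y)/(4 + y))*√y = √y*(-4 + y)/(4 + y))
V = -13 (V = -12 - 1 = -13)
(b(T(3 + 5), -1) + V)*(-64) = (1/(√(3 + 5)*(-4 + (3 + 5))/(4 + (3 + 5))) - 13)*(-64) = (1/(√8*(-4 + 8)/(4 + 8)) - 13)*(-64) = (1/((2*√2)*4/12) - 13)*(-64) = (1/((2*√2)*(1/12)*4) - 13)*(-64) = (1/(2*√2/3) - 13)*(-64) = (3*√2/4 - 13)*(-64) = (-13 + 3*√2/4)*(-64) = 832 - 48*√2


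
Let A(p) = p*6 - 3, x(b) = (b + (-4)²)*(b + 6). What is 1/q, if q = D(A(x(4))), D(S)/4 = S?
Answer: 1/4788 ≈ 0.00020886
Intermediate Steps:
x(b) = (6 + b)*(16 + b) (x(b) = (b + 16)*(6 + b) = (16 + b)*(6 + b) = (6 + b)*(16 + b))
A(p) = -3 + 6*p (A(p) = 6*p - 3 = -3 + 6*p)
D(S) = 4*S
q = 4788 (q = 4*(-3 + 6*(96 + 4² + 22*4)) = 4*(-3 + 6*(96 + 16 + 88)) = 4*(-3 + 6*200) = 4*(-3 + 1200) = 4*1197 = 4788)
1/q = 1/4788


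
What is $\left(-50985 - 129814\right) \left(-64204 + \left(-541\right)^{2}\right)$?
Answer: $-41308413123$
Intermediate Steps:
$\left(-50985 - 129814\right) \left(-64204 + \left(-541\right)^{2}\right) = - 180799 \left(-64204 + 292681\right) = \left(-180799\right) 228477 = -41308413123$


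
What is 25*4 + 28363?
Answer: 28463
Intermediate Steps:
25*4 + 28363 = 100 + 28363 = 28463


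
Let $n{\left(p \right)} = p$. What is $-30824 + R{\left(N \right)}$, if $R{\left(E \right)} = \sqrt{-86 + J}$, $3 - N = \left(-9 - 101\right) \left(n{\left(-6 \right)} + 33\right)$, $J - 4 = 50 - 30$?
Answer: $-30824 + i \sqrt{62} \approx -30824.0 + 7.874 i$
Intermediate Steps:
$J = 24$ ($J = 4 + \left(50 - 30\right) = 4 + 20 = 24$)
$N = 2973$ ($N = 3 - \left(-9 - 101\right) \left(-6 + 33\right) = 3 - \left(-110\right) 27 = 3 - -2970 = 3 + 2970 = 2973$)
$R{\left(E \right)} = i \sqrt{62}$ ($R{\left(E \right)} = \sqrt{-86 + 24} = \sqrt{-62} = i \sqrt{62}$)
$-30824 + R{\left(N \right)} = -30824 + i \sqrt{62}$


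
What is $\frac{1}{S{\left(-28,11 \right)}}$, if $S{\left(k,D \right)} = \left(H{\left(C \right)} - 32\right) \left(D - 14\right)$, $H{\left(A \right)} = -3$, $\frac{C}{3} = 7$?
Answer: $\frac{1}{105} \approx 0.0095238$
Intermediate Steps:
$C = 21$ ($C = 3 \cdot 7 = 21$)
$S{\left(k,D \right)} = 490 - 35 D$ ($S{\left(k,D \right)} = \left(-3 - 32\right) \left(D - 14\right) = - 35 \left(-14 + D\right) = 490 - 35 D$)
$\frac{1}{S{\left(-28,11 \right)}} = \frac{1}{490 - 385} = \frac{1}{105}$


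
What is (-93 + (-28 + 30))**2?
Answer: 8281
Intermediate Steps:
(-93 + (-28 + 30))**2 = (-93 + 2)**2 = (-91)**2 = 8281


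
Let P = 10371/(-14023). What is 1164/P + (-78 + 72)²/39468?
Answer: -17895188665/11370073 ≈ -1573.9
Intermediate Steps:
P = -10371/14023 (P = 10371*(-1/14023) = -10371/14023 ≈ -0.73957)
1164/P + (-78 + 72)²/39468 = 1164/(-10371/14023) + (-78 + 72)²/39468 = 1164*(-14023/10371) + (-6)²*(1/39468) = -5440924/3457 + 36*(1/39468) = -5440924/3457 + 3/3289 = -17895188665/11370073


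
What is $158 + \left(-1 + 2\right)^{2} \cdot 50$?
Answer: $208$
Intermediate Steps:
$158 + \left(-1 + 2\right)^{2} \cdot 50 = 158 + 1^{2} \cdot 50 = 158 + 1 \cdot 50 = 158 + 50 = 208$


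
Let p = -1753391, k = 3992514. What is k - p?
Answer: 5745905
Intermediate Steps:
k - p = 3992514 - 1*(-1753391) = 3992514 + 1753391 = 5745905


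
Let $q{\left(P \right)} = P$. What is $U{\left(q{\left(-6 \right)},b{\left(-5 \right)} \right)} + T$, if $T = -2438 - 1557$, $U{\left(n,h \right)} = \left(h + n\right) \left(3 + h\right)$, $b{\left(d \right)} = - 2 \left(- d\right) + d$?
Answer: $-3743$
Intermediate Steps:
$b{\left(d \right)} = 3 d$ ($b{\left(d \right)} = 2 d + d = 3 d$)
$U{\left(n,h \right)} = \left(3 + h\right) \left(h + n\right)$
$T = -3995$
$U{\left(q{\left(-6 \right)},b{\left(-5 \right)} \right)} + T = \left(\left(3 \left(-5\right)\right)^{2} + 3 \cdot 3 \left(-5\right) + 3 \left(-6\right) + 3 \left(-5\right) \left(-6\right)\right) - 3995 = \left(\left(-15\right)^{2} + 3 \left(-15\right) - 18 - -90\right) - 3995 = \left(225 - 45 - 18 + 90\right) - 3995 = 252 - 3995 = -3743$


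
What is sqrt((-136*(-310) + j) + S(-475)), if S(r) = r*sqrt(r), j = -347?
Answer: sqrt(41813 - 2375*I*sqrt(19)) ≈ 206.02 - 25.125*I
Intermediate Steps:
S(r) = r**(3/2)
sqrt((-136*(-310) + j) + S(-475)) = sqrt((-136*(-310) - 347) + (-475)**(3/2)) = sqrt((42160 - 347) - 2375*I*sqrt(19)) = sqrt(41813 - 2375*I*sqrt(19))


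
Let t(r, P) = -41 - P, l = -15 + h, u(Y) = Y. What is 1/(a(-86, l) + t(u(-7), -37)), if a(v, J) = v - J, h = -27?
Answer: -1/48 ≈ -0.020833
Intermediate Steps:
l = -42 (l = -15 - 27 = -42)
1/(a(-86, l) + t(u(-7), -37)) = 1/((-86 - 1*(-42)) + (-41 - 1*(-37))) = 1/((-86 + 42) + (-41 + 37)) = 1/(-44 - 4) = 1/(-48) = -1/48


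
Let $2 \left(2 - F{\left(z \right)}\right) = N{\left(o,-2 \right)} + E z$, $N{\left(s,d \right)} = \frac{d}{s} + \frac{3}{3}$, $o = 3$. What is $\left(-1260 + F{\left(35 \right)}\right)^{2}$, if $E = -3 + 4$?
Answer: $\frac{14645929}{9} \approx 1.6273 \cdot 10^{6}$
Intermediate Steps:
$E = 1$
$N{\left(s,d \right)} = 1 + \frac{d}{s}$ ($N{\left(s,d \right)} = \frac{d}{s} + 3 \cdot \frac{1}{3} = \frac{d}{s} + 1 = 1 + \frac{d}{s}$)
$F{\left(z \right)} = \frac{11}{6} - \frac{z}{2}$ ($F{\left(z \right)} = 2 - \frac{\frac{-2 + 3}{3} + 1 z}{2} = 2 - \frac{\frac{1}{3} \cdot 1 + z}{2} = 2 - \frac{\frac{1}{3} + z}{2} = 2 - \left(\frac{1}{6} + \frac{z}{2}\right) = \frac{11}{6} - \frac{z}{2}$)
$\left(-1260 + F{\left(35 \right)}\right)^{2} = \left(-1260 + \left(\frac{11}{6} - \frac{35}{2}\right)\right)^{2} = \left(-1260 - \frac{47}{3}\right)^{2} = \left(- \frac{3827}{3}\right)^{2} = \frac{14645929}{9}$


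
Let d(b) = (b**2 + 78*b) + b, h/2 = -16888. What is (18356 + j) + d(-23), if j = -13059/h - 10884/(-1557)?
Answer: 299326987541/17529744 ≈ 17075.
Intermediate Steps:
h = -33776 (h = 2*(-16888) = -33776)
d(b) = b**2 + 79*b
j = 129316949/17529744 (j = -13059/(-33776) - 10884/(-1557) = -13059*(-1/33776) - 10884*(-1/1557) = 13059/33776 + 3628/519 = 129316949/17529744 ≈ 7.3770)
(18356 + j) + d(-23) = (18356 + 129316949/17529744) - 23*(79 - 23) = 321905297813/17529744 - 23*56 = 321905297813/17529744 - 1288 = 299326987541/17529744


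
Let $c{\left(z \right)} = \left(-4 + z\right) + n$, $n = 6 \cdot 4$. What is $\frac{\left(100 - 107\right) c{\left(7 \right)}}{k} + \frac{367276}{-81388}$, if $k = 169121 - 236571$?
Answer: $- \frac{6189345967}{1372405150} \approx -4.5098$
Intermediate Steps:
$n = 24$
$c{\left(z \right)} = 20 + z$ ($c{\left(z \right)} = \left(-4 + z\right) + 24 = 20 + z$)
$k = -67450$ ($k = 169121 - 236571 = -67450$)
$\frac{\left(100 - 107\right) c{\left(7 \right)}}{k} + \frac{367276}{-81388} = \frac{\left(100 - 107\right) \left(20 + 7\right)}{-67450} + \frac{367276}{-81388} = \left(-7\right) 27 \left(- \frac{1}{67450}\right) + 367276 \left(- \frac{1}{81388}\right) = \left(-189\right) \left(- \frac{1}{67450}\right) - \frac{91819}{20347} = \frac{189}{67450} - \frac{91819}{20347} = - \frac{6189345967}{1372405150}$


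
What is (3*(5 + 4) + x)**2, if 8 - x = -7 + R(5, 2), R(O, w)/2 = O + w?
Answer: 784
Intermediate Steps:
R(O, w) = 2*O + 2*w (R(O, w) = 2*(O + w) = 2*O + 2*w)
x = 1 (x = 8 - (-7 + (2*5 + 2*2)) = 8 - (-7 + (10 + 4)) = 8 - (-7 + 14) = 8 - 1*7 = 8 - 7 = 1)
(3*(5 + 4) + x)**2 = (3*(5 + 4) + 1)**2 = (3*9 + 1)**2 = (27 + 1)**2 = 28**2 = 784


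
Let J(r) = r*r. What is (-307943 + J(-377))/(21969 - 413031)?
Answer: 82907/195531 ≈ 0.42401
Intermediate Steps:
J(r) = r²
(-307943 + J(-377))/(21969 - 413031) = (-307943 + (-377)²)/(21969 - 413031) = (-307943 + 142129)/(-391062) = -165814*(-1/391062) = 82907/195531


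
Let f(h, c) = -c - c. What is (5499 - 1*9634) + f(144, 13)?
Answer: -4161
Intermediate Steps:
f(h, c) = -2*c
(5499 - 1*9634) + f(144, 13) = (5499 - 1*9634) - 2*13 = (5499 - 9634) - 26 = -4135 - 26 = -4161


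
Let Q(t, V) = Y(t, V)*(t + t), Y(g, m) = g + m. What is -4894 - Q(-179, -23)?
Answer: -77210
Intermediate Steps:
Q(t, V) = 2*t*(V + t) (Q(t, V) = (t + V)*(t + t) = (V + t)*(2*t) = 2*t*(V + t))
-4894 - Q(-179, -23) = -4894 - 2*(-179)*(-23 - 179) = -4894 - 2*(-179)*(-202) = -4894 - 1*72316 = -4894 - 72316 = -77210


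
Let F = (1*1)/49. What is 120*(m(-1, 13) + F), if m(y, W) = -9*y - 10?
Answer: -5760/49 ≈ -117.55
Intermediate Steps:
F = 1/49 (F = 1*(1/49) = 1/49 ≈ 0.020408)
m(y, W) = -10 - 9*y
120*(m(-1, 13) + F) = 120*((-10 - 9*(-1)) + 1/49) = 120*((-10 + 9) + 1/49) = 120*(-1 + 1/49) = 120*(-48/49) = -5760/49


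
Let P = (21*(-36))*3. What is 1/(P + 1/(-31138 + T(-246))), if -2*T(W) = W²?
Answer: -61396/139246129 ≈ -0.00044092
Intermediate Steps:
T(W) = -W²/2
P = -2268 (P = -756*3 = -2268)
1/(P + 1/(-31138 + T(-246))) = 1/(-2268 + 1/(-31138 - ½*(-246)²)) = 1/(-2268 + 1/(-31138 - ½*60516)) = 1/(-2268 + 1/(-31138 - 30258)) = 1/(-2268 + 1/(-61396)) = 1/(-2268 - 1/61396) = 1/(-139246129/61396) = -61396/139246129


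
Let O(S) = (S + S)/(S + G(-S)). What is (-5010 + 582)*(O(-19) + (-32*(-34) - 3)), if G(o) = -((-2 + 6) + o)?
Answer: -33658704/7 ≈ -4.8084e+6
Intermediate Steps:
G(o) = -4 - o (G(o) = -(4 + o) = -4 - o)
O(S) = 2*S/(-4 + 2*S) (O(S) = (S + S)/(S + (-4 - (-1)*S)) = (2*S)/(S + (-4 + S)) = (2*S)/(-4 + 2*S) = 2*S/(-4 + 2*S))
(-5010 + 582)*(O(-19) + (-32*(-34) - 3)) = (-5010 + 582)*(-19/(-2 - 19) + (-32*(-34) - 3)) = -4428*(-19/(-21) + (1088 - 3)) = -4428*(-19*(-1/21) + 1085) = -4428*(19/21 + 1085) = -4428*22804/21 = -33658704/7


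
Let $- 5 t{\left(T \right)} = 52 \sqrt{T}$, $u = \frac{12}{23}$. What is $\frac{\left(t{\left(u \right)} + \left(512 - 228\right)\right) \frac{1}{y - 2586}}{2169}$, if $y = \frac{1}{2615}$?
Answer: $- \frac{742660}{14667621741} + \frac{54392 \sqrt{69}}{337355300043} \approx -4.9293 \cdot 10^{-5}$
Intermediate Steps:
$u = \frac{12}{23}$ ($u = 12 \cdot \frac{1}{23} = \frac{12}{23} \approx 0.52174$)
$t{\left(T \right)} = - \frac{52 \sqrt{T}}{5}$
$y = \frac{1}{2615} \approx 0.00038241$
$\frac{\left(t{\left(u \right)} + \left(512 - 228\right)\right) \frac{1}{y - 2586}}{2169} = \frac{\left(- \frac{52 \sqrt{\frac{12}{23}}}{5} + \left(512 - 228\right)\right) \frac{1}{\frac{1}{2615} - 2586}}{2169} = \frac{- \frac{52 \frac{2 \sqrt{69}}{23}}{5} + \left(512 - 228\right)}{- \frac{6762389}{2615}} \cdot \frac{1}{2169} = \left(- \frac{104 \sqrt{69}}{115} + 284\right) \left(- \frac{2615}{6762389}\right) \frac{1}{2169} = \left(284 - \frac{104 \sqrt{69}}{115}\right) \left(- \frac{2615}{6762389}\right) \frac{1}{2169} = \left(- \frac{742660}{6762389} + \frac{54392 \sqrt{69}}{155534947}\right) \frac{1}{2169} = - \frac{742660}{14667621741} + \frac{54392 \sqrt{69}}{337355300043}$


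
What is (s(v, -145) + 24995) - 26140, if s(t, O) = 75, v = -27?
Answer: -1070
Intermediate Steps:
(s(v, -145) + 24995) - 26140 = (75 + 24995) - 26140 = 25070 - 26140 = -1070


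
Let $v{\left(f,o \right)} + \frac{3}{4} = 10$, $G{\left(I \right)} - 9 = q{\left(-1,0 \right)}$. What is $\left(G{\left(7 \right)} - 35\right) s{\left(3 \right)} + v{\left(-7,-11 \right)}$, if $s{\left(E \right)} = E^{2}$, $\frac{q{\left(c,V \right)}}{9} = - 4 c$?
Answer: $\frac{397}{4} \approx 99.25$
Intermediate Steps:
$q{\left(c,V \right)} = - 36 c$ ($q{\left(c,V \right)} = 9 \left(- 4 c\right) = - 36 c$)
$G{\left(I \right)} = 45$ ($G{\left(I \right)} = 9 - -36 = 9 + 36 = 45$)
$v{\left(f,o \right)} = \frac{37}{4}$ ($v{\left(f,o \right)} = - \frac{3}{4} + 10 = \frac{37}{4}$)
$\left(G{\left(7 \right)} - 35\right) s{\left(3 \right)} + v{\left(-7,-11 \right)} = \left(45 - 35\right) 3^{2} + \frac{37}{4} = 10 \cdot 9 + \frac{37}{4} = 90 + \frac{37}{4} = \frac{397}{4}$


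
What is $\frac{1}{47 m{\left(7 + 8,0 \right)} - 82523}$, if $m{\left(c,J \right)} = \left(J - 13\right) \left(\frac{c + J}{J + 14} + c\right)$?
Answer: $- \frac{14}{1292797} \approx -1.0829 \cdot 10^{-5}$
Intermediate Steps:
$m{\left(c,J \right)} = \left(-13 + J\right) \left(c + \frac{J + c}{14 + J}\right)$ ($m{\left(c,J \right)} = \left(-13 + J\right) \left(\frac{J + c}{14 + J} + c\right) = \left(-13 + J\right) \left(c + \frac{J + c}{14 + J}\right)$)
$\frac{1}{47 m{\left(7 + 8,0 \right)} - 82523} = \frac{1}{47 \frac{0^{2} - 195 \left(7 + 8\right) - 0 + \left(7 + 8\right) 0^{2} + 2 \cdot 0 \left(7 + 8\right)}{14 + 0} - 82523} = \frac{1}{47 \frac{0 - 2925 + 0 + 15 \cdot 0 + 2 \cdot 0 \cdot 15}{14} - 82523} = \frac{1}{47 \frac{0 - 2925 + 0 + 0 + 0}{14} - 82523} = \frac{1}{47 \cdot \frac{1}{14} \left(-2925\right) - 82523} = \frac{1}{47 \left(- \frac{2925}{14}\right) - 82523} = \frac{1}{- \frac{137475}{14} - 82523} = \frac{1}{- \frac{1292797}{14}} = - \frac{14}{1292797}$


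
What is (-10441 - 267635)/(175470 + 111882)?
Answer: -23173/23946 ≈ -0.96772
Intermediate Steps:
(-10441 - 267635)/(175470 + 111882) = -278076/287352 = -278076*1/287352 = -23173/23946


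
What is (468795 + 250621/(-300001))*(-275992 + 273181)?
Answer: -395335436787114/300001 ≈ -1.3178e+9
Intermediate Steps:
(468795 + 250621/(-300001))*(-275992 + 273181) = (468795 + 250621*(-1/300001))*(-2811) = (468795 - 250621/300001)*(-2811) = (140638718174/300001)*(-2811) = -395335436787114/300001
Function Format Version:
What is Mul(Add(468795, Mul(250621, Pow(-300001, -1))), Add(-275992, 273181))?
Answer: Rational(-395335436787114, 300001) ≈ -1.3178e+9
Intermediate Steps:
Mul(Add(468795, Mul(250621, Pow(-300001, -1))), Add(-275992, 273181)) = Mul(Add(468795, Mul(250621, Rational(-1, 300001))), -2811) = Mul(Add(468795, Rational(-250621, 300001)), -2811) = Mul(Rational(140638718174, 300001), -2811) = Rational(-395335436787114, 300001)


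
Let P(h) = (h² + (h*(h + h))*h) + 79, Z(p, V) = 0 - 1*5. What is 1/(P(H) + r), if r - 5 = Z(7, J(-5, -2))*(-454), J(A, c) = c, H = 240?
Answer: 1/27707954 ≈ 3.6091e-8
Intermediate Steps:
Z(p, V) = -5 (Z(p, V) = 0 - 5 = -5)
P(h) = 79 + h² + 2*h³ (P(h) = (h² + (h*(2*h))*h) + 79 = (h² + (2*h²)*h) + 79 = (h² + 2*h³) + 79 = 79 + h² + 2*h³)
r = 2275 (r = 5 - 5*(-454) = 5 + 2270 = 2275)
1/(P(H) + r) = 1/((79 + 240² + 2*240³) + 2275) = 1/((79 + 57600 + 2*13824000) + 2275) = 1/((79 + 57600 + 27648000) + 2275) = 1/(27705679 + 2275) = 1/27707954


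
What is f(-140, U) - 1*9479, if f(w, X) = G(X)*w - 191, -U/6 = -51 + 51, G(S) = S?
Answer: -9670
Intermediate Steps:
U = 0 (U = -6*(-51 + 51) = -6*0 = 0)
f(w, X) = -191 + X*w (f(w, X) = X*w - 191 = -191 + X*w)
f(-140, U) - 1*9479 = (-191 + 0*(-140)) - 1*9479 = (-191 + 0) - 9479 = -191 - 9479 = -9670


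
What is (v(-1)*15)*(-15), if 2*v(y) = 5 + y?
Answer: -450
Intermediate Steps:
v(y) = 5/2 + y/2 (v(y) = (5 + y)/2 = 5/2 + y/2)
(v(-1)*15)*(-15) = ((5/2 + (½)*(-1))*15)*(-15) = ((5/2 - ½)*15)*(-15) = (2*15)*(-15) = 30*(-15) = -450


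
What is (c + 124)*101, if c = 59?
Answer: 18483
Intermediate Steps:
(c + 124)*101 = (59 + 124)*101 = 183*101 = 18483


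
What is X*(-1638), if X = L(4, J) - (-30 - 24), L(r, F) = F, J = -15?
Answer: -63882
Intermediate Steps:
X = 39 (X = -15 - (-30 - 24) = -15 - 1*(-54) = -15 + 54 = 39)
X*(-1638) = 39*(-1638) = -63882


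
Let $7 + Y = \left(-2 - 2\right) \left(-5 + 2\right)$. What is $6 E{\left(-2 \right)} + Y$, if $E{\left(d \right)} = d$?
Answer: $-7$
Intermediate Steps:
$Y = 5$ ($Y = -7 + \left(-2 - 2\right) \left(-5 + 2\right) = -7 - -12 = -7 + 12 = 5$)
$6 E{\left(-2 \right)} + Y = 6 \left(-2\right) + 5 = -12 + 5 = -7$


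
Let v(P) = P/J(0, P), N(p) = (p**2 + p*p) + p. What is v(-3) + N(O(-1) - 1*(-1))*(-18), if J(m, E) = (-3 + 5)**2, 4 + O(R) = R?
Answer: -2019/4 ≈ -504.75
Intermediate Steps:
O(R) = -4 + R
J(m, E) = 4 (J(m, E) = 2**2 = 4)
N(p) = p + 2*p**2 (N(p) = (p**2 + p**2) + p = 2*p**2 + p = p + 2*p**2)
v(P) = P/4
v(-3) + N(O(-1) - 1*(-1))*(-18) = (1/4)*(-3) + (((-4 - 1) - 1*(-1))*(1 + 2*((-4 - 1) - 1*(-1))))*(-18) = -3/4 + ((-5 + 1)*(1 + 2*(-5 + 1)))*(-18) = -3/4 - 4*(1 + 2*(-4))*(-18) = -3/4 - 4*(1 - 8)*(-18) = -3/4 - 4*(-7)*(-18) = -3/4 + 28*(-18) = -3/4 - 504 = -2019/4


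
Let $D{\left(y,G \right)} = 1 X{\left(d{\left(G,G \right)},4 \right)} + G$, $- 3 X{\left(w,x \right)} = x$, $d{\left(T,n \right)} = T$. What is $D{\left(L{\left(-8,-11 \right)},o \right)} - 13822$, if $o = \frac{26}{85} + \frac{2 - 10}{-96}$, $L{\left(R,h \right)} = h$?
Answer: $- \frac{4699801}{340} \approx -13823.0$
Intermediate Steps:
$X{\left(w,x \right)} = - \frac{x}{3}$
$o = \frac{397}{1020}$ ($o = 26 \cdot \frac{1}{85} - - \frac{1}{12} = \frac{26}{85} + \frac{1}{12} = \frac{397}{1020} \approx 0.38922$)
$D{\left(y,G \right)} = - \frac{4}{3} + G$ ($D{\left(y,G \right)} = 1 \left(\left(- \frac{1}{3}\right) 4\right) + G = 1 \left(- \frac{4}{3}\right) + G = - \frac{4}{3} + G$)
$D{\left(L{\left(-8,-11 \right)},o \right)} - 13822 = \left(- \frac{4}{3} + \frac{397}{1020}\right) - 13822 = - \frac{321}{340} - 13822 = - \frac{4699801}{340}$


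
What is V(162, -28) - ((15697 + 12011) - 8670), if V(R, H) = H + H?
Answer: -19094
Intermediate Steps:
V(R, H) = 2*H
V(162, -28) - ((15697 + 12011) - 8670) = 2*(-28) - ((15697 + 12011) - 8670) = -56 - (27708 - 8670) = -56 - 1*19038 = -56 - 19038 = -19094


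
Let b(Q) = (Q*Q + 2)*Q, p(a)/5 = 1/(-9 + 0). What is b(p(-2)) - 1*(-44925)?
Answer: 32749390/729 ≈ 44924.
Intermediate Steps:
p(a) = -5/9 (p(a) = 5/(-9 + 0) = 5/(-9) = 5*(-1/9) = -5/9)
b(Q) = Q*(2 + Q**2) (b(Q) = (Q**2 + 2)*Q = (2 + Q**2)*Q = Q*(2 + Q**2))
b(p(-2)) - 1*(-44925) = -5*(2 + (-5/9)**2)/9 - 1*(-44925) = -5*(2 + 25/81)/9 + 44925 = -5/9*187/81 + 44925 = -935/729 + 44925 = 32749390/729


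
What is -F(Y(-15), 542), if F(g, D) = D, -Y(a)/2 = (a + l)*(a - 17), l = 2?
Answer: -542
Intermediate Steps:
Y(a) = -2*(-17 + a)*(2 + a) (Y(a) = -2*(a + 2)*(a - 17) = -2*(2 + a)*(-17 + a) = -2*(-17 + a)*(2 + a))
-F(Y(-15), 542) = -1*542 = -542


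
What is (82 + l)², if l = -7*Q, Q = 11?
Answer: 25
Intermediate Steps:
l = -77 (l = -7*11 = -77)
(82 + l)² = (82 - 77)² = 5² = 25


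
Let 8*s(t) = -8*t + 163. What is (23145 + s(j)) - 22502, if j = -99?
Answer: 6099/8 ≈ 762.38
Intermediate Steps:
s(t) = 163/8 - t (s(t) = (-8*t + 163)/8 = (163 - 8*t)/8 = 163/8 - t)
(23145 + s(j)) - 22502 = (23145 + (163/8 - 1*(-99))) - 22502 = (23145 + (163/8 + 99)) - 22502 = (23145 + 955/8) - 22502 = 186115/8 - 22502 = 6099/8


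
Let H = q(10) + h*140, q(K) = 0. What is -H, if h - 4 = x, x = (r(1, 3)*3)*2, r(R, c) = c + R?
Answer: -3920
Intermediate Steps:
r(R, c) = R + c
x = 24 (x = ((1 + 3)*3)*2 = (4*3)*2 = 12*2 = 24)
h = 28 (h = 4 + 24 = 28)
H = 3920 (H = 0 + 28*140 = 0 + 3920 = 3920)
-H = -1*3920 = -3920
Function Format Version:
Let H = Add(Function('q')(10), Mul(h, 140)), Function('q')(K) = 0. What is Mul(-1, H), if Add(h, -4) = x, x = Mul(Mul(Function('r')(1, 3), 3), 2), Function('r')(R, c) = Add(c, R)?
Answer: -3920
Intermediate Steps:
Function('r')(R, c) = Add(R, c)
x = 24 (x = Mul(Mul(Add(1, 3), 3), 2) = Mul(Mul(4, 3), 2) = Mul(12, 2) = 24)
h = 28 (h = Add(4, 24) = 28)
H = 3920 (H = Add(0, Mul(28, 140)) = Add(0, 3920) = 3920)
Mul(-1, H) = Mul(-1, 3920) = -3920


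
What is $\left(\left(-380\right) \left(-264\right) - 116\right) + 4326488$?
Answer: $4426692$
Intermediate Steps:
$\left(\left(-380\right) \left(-264\right) - 116\right) + 4326488 = \left(100320 - 116\right) + 4326488 = 100204 + 4326488 = 4426692$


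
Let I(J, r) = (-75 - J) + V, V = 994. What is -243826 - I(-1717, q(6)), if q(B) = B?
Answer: -246462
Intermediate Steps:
I(J, r) = 919 - J (I(J, r) = (-75 - J) + 994 = 919 - J)
-243826 - I(-1717, q(6)) = -243826 - (919 - 1*(-1717)) = -243826 - (919 + 1717) = -243826 - 1*2636 = -243826 - 2636 = -246462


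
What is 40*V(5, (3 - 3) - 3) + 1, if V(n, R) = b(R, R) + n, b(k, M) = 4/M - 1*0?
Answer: 443/3 ≈ 147.67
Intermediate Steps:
b(k, M) = 4/M (b(k, M) = 4/M + 0 = 4/M)
V(n, R) = n + 4/R (V(n, R) = 4/R + n = n + 4/R)
40*V(5, (3 - 3) - 3) + 1 = 40*(5 + 4/((3 - 3) - 3)) + 1 = 40*(5 + 4/(0 - 3)) + 1 = 40*(5 + 4/(-3)) + 1 = 40*(5 + 4*(-⅓)) + 1 = 40*(5 - 4/3) + 1 = 40*(11/3) + 1 = 440/3 + 1 = 443/3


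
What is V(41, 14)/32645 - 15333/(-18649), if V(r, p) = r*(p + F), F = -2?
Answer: 509721093/608796605 ≈ 0.83726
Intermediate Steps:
V(r, p) = r*(-2 + p) (V(r, p) = r*(p - 2) = r*(-2 + p))
V(41, 14)/32645 - 15333/(-18649) = (41*(-2 + 14))/32645 - 15333/(-18649) = (41*12)*(1/32645) - 15333*(-1/18649) = 492*(1/32645) + 15333/18649 = 492/32645 + 15333/18649 = 509721093/608796605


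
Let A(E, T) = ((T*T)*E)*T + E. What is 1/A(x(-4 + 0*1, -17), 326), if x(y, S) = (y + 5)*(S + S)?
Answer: -1/1177963218 ≈ -8.4892e-10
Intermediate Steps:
x(y, S) = 2*S*(5 + y) (x(y, S) = (5 + y)*(2*S) = 2*S*(5 + y))
A(E, T) = E + E*T³ (A(E, T) = (T²*E)*T + E = (E*T²)*T + E = E*T³ + E = E + E*T³)
1/A(x(-4 + 0*1, -17), 326) = 1/((2*(-17)*(5 + (-4 + 0*1)))*(1 + 326³)) = 1/((2*(-17)*(5 + (-4 + 0)))*(1 + 34645976)) = 1/((2*(-17)*(5 - 4))*34645977) = 1/((2*(-17)*1)*34645977) = 1/(-34*34645977) = 1/(-1177963218) = -1/1177963218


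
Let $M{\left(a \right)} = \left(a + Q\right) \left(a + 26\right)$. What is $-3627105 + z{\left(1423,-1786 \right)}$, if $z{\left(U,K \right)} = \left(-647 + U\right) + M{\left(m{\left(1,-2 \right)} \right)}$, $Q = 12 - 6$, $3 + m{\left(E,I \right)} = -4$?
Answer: $-3626348$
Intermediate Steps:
$m{\left(E,I \right)} = -7$ ($m{\left(E,I \right)} = -3 - 4 = -7$)
$Q = 6$
$M{\left(a \right)} = \left(6 + a\right) \left(26 + a\right)$ ($M{\left(a \right)} = \left(a + 6\right) \left(a + 26\right) = \left(6 + a\right) \left(26 + a\right)$)
$z{\left(U,K \right)} = -666 + U$ ($z{\left(U,K \right)} = \left(-647 + U\right) + \left(156 + \left(-7\right)^{2} + 32 \left(-7\right)\right) = \left(-647 + U\right) + \left(156 + 49 - 224\right) = \left(-647 + U\right) - 19 = -666 + U$)
$-3627105 + z{\left(1423,-1786 \right)} = -3627105 + \left(-666 + 1423\right) = -3627105 + 757 = -3626348$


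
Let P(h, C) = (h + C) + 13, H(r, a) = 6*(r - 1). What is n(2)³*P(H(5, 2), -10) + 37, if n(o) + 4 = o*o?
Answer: 37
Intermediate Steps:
H(r, a) = -6 + 6*r (H(r, a) = 6*(-1 + r) = -6 + 6*r)
n(o) = -4 + o² (n(o) = -4 + o*o = -4 + o²)
P(h, C) = 13 + C + h (P(h, C) = (C + h) + 13 = 13 + C + h)
n(2)³*P(H(5, 2), -10) + 37 = (-4 + 2²)³*(13 - 10 + (-6 + 6*5)) + 37 = (-4 + 4)³*(13 - 10 + (-6 + 30)) + 37 = 0³*(13 - 10 + 24) + 37 = 0*27 + 37 = 0 + 37 = 37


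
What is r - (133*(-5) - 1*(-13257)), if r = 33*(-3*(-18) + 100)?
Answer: -7510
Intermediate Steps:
r = 5082 (r = 33*(54 + 100) = 33*154 = 5082)
r - (133*(-5) - 1*(-13257)) = 5082 - (133*(-5) - 1*(-13257)) = 5082 - (-665 + 13257) = 5082 - 1*12592 = 5082 - 12592 = -7510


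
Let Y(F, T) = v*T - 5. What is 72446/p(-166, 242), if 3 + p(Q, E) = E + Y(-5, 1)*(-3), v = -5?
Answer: 72446/269 ≈ 269.32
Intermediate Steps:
Y(F, T) = -5 - 5*T (Y(F, T) = -5*T - 5 = -5 - 5*T)
p(Q, E) = 27 + E (p(Q, E) = -3 + (E + (-5 - 5*1)*(-3)) = -3 + (E + (-5 - 5)*(-3)) = -3 + (E - 10*(-3)) = -3 + (E + 30) = -3 + (30 + E) = 27 + E)
72446/p(-166, 242) = 72446/(27 + 242) = 72446/269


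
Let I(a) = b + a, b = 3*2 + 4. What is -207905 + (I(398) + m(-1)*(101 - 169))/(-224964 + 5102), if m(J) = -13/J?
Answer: -22855204317/109931 ≈ -2.0791e+5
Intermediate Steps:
b = 10 (b = 6 + 4 = 10)
I(a) = 10 + a
-207905 + (I(398) + m(-1)*(101 - 169))/(-224964 + 5102) = -207905 + ((10 + 398) + (-13/(-1))*(101 - 169))/(-224964 + 5102) = -207905 + (408 - 13*(-1)*(-68))/(-219862) = -207905 + (408 + 13*(-68))*(-1/219862) = -207905 + (408 - 884)*(-1/219862) = -207905 - 476*(-1/219862) = -207905 + 238/109931 = -22855204317/109931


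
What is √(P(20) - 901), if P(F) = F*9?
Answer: I*√721 ≈ 26.851*I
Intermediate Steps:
P(F) = 9*F
√(P(20) - 901) = √(9*20 - 901) = √(180 - 901) = √(-721) = I*√721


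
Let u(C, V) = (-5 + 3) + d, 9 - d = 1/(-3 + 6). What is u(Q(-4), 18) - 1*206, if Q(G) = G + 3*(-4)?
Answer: -598/3 ≈ -199.33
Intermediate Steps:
Q(G) = -12 + G (Q(G) = G - 12 = -12 + G)
d = 26/3 (d = 9 - 1/(-3 + 6) = 9 - 1/3 = 26/3 ≈ 8.6667)
u(C, V) = 20/3 (u(C, V) = (-5 + 3) + 26/3 = -2 + 26/3 = 20/3)
u(Q(-4), 18) - 1*206 = 20/3 - 1*206 = 20/3 - 206 = -598/3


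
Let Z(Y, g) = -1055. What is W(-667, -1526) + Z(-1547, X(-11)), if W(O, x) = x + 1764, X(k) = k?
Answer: -817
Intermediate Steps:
W(O, x) = 1764 + x
W(-667, -1526) + Z(-1547, X(-11)) = (1764 - 1526) - 1055 = 238 - 1055 = -817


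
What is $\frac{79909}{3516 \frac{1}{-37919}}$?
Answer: $- \frac{3030069371}{3516} \approx -8.6179 \cdot 10^{5}$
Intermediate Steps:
$\frac{79909}{3516 \frac{1}{-37919}} = \frac{79909}{3516 \left(- \frac{1}{37919}\right)} = \frac{79909}{- \frac{3516}{37919}} = 79909 \left(- \frac{37919}{3516}\right) = - \frac{3030069371}{3516}$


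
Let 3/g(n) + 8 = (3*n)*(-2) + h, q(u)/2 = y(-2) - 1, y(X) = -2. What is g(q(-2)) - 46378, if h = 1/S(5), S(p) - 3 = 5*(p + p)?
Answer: -22957057/495 ≈ -46378.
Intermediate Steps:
S(p) = 3 + 10*p (S(p) = 3 + 5*(p + p) = 3 + 5*(2*p) = 3 + 10*p)
h = 1/53 (h = 1/(3 + 10*5) = 1/(3 + 50) = 1/53 ≈ 0.018868)
q(u) = -6 (q(u) = 2*(-2 - 1) = 2*(-3) = -6)
g(n) = 3/(-423/53 - 6*n) (g(n) = 3/(-8 + ((3*n)*(-2) + 1/53)) = 3/(-8 + (-6*n + 1/53)) = 3/(-8 + (1/53 - 6*n)) = 3/(-423/53 - 6*n))
g(q(-2)) - 46378 = -53/(141 + 106*(-6)) - 46378 = -53/(141 - 636) - 46378 = -53/(-495) - 46378 = -53*(-1/495) - 46378 = 53/495 - 46378 = -22957057/495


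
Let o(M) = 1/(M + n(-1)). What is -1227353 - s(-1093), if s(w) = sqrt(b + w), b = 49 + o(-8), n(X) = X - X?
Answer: -1227353 - I*sqrt(16706)/4 ≈ -1.2274e+6 - 32.313*I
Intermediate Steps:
n(X) = 0
o(M) = 1/M (o(M) = 1/(M + 0) = 1/M)
b = 391/8 (b = 49 + 1/(-8) = 49 - 1/8 = 391/8 ≈ 48.875)
s(w) = sqrt(391/8 + w)
-1227353 - s(-1093) = -1227353 - sqrt(782 + 16*(-1093))/4 = -1227353 - sqrt(782 - 17488)/4 = -1227353 - sqrt(-16706)/4 = -1227353 - I*sqrt(16706)/4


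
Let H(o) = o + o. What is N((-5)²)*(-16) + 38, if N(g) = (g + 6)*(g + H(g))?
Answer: -37162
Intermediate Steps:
H(o) = 2*o
N(g) = 3*g*(6 + g) (N(g) = (g + 6)*(g + 2*g) = (6 + g)*(3*g) = 3*g*(6 + g))
N((-5)²)*(-16) + 38 = (3*(-5)²*(6 + (-5)²))*(-16) + 38 = (3*25*(6 + 25))*(-16) + 38 = (3*25*31)*(-16) + 38 = 2325*(-16) + 38 = -37200 + 38 = -37162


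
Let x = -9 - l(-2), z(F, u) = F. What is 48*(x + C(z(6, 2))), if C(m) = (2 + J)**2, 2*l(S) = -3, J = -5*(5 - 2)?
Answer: 7752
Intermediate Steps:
J = -15 (J = -5*3 = -15)
l(S) = -3/2 (l(S) = (1/2)*(-3) = -3/2)
x = -15/2 (x = -9 - 1*(-3/2) = -9 + 3/2 = -15/2 ≈ -7.5000)
C(m) = 169 (C(m) = (2 - 15)**2 = (-13)**2 = 169)
48*(x + C(z(6, 2))) = 48*(-15/2 + 169) = 48*(323/2) = 7752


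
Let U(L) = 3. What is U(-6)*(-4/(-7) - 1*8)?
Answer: -156/7 ≈ -22.286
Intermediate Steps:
U(-6)*(-4/(-7) - 1*8) = 3*(-4/(-7) - 1*8) = 3*(-4*(-1/7) - 8) = 3*(4/7 - 8) = 3*(-52/7) = -156/7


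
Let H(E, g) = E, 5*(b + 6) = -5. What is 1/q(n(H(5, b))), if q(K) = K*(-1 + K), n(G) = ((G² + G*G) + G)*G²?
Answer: 1/1889250 ≈ 5.2931e-7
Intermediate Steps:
b = -7 (b = -6 + (⅕)*(-5) = -6 - 1 = -7)
n(G) = G²*(G + 2*G²) (n(G) = ((G² + G²) + G)*G² = (2*G² + G)*G² = (G + 2*G²)*G² = G²*(G + 2*G²))
1/q(n(H(5, b))) = 1/((5³*(1 + 2*5))*(-1 + 5³*(1 + 2*5))) = 1/((125*(1 + 10))*(-1 + 125*(1 + 10))) = 1/((125*11)*(-1 + 125*11)) = 1/(1375*(-1 + 1375)) = 1/(1375*1374) = 1/1889250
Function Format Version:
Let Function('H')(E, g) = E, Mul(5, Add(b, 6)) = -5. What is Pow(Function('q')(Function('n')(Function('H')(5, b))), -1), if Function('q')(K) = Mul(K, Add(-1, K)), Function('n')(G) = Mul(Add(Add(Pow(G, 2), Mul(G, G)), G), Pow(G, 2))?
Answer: Rational(1, 1889250) ≈ 5.2931e-7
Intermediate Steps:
b = -7 (b = Add(-6, Mul(Rational(1, 5), -5)) = Add(-6, -1) = -7)
Function('n')(G) = Mul(Pow(G, 2), Add(G, Mul(2, Pow(G, 2)))) (Function('n')(G) = Mul(Add(Add(Pow(G, 2), Pow(G, 2)), G), Pow(G, 2)) = Mul(Add(Mul(2, Pow(G, 2)), G), Pow(G, 2)) = Mul(Add(G, Mul(2, Pow(G, 2))), Pow(G, 2)) = Mul(Pow(G, 2), Add(G, Mul(2, Pow(G, 2)))))
Pow(Function('q')(Function('n')(Function('H')(5, b))), -1) = Pow(Mul(Mul(Pow(5, 3), Add(1, Mul(2, 5))), Add(-1, Mul(Pow(5, 3), Add(1, Mul(2, 5))))), -1) = Pow(Mul(Mul(125, Add(1, 10)), Add(-1, Mul(125, Add(1, 10)))), -1) = Pow(Mul(Mul(125, 11), Add(-1, Mul(125, 11))), -1) = Pow(Mul(1375, Add(-1, 1375)), -1) = Pow(Mul(1375, 1374), -1) = Pow(1889250, -1) = Rational(1, 1889250)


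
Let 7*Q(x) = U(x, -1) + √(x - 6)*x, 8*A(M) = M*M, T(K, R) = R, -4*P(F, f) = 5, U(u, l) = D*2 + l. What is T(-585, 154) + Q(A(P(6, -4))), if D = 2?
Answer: 1081/7 + 25*I*√1486/14336 ≈ 154.43 + 0.067224*I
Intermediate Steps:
U(u, l) = 4 + l (U(u, l) = 2*2 + l = 4 + l)
P(F, f) = -5/4 (P(F, f) = -¼*5 = -5/4)
A(M) = M²/8 (A(M) = (M*M)/8 = M²/8)
Q(x) = 3/7 + x*√(-6 + x)/7 (Q(x) = ((4 - 1) + √(x - 6)*x)/7 = (3 + √(-6 + x)*x)/7 = (3 + x*√(-6 + x))/7 = 3/7 + x*√(-6 + x)/7)
T(-585, 154) + Q(A(P(6, -4))) = 154 + (3/7 + ((-5/4)²/8)*√(-6 + (-5/4)²/8)/7) = 154 + (3/7 + ((⅛)*(25/16))*√(-6 + (⅛)*(25/16))/7) = 154 + (3/7 + (⅐)*(25/128)*√(-6 + 25/128)) = 154 + (3/7 + (⅐)*(25/128)*√(-743/128)) = 154 + (3/7 + (⅐)*(25/128)*(I*√1486/16)) = 154 + (3/7 + 25*I*√1486/14336) = 1081/7 + 25*I*√1486/14336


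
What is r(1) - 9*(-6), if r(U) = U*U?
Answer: 55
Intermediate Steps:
r(U) = U**2
r(1) - 9*(-6) = 1**2 - 9*(-6) = 1 + 54 = 55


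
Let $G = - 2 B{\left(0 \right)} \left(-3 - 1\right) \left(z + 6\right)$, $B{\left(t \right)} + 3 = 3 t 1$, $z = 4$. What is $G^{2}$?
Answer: $57600$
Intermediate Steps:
$B{\left(t \right)} = -3 + 3 t$ ($B{\left(t \right)} = -3 + 3 t 1 = -3 + 3 t$)
$G = -240$ ($G = - 2 \left(-3 + 3 \cdot 0\right) \left(-3 - 1\right) \left(4 + 6\right) = - 2 \left(-3 + 0\right) \left(\left(-4\right) 10\right) = \left(-2\right) \left(-3\right) \left(-40\right) = 6 \left(-40\right) = -240$)
$G^{2} = \left(-240\right)^{2} = 57600$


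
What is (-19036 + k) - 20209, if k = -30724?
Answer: -69969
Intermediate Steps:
(-19036 + k) - 20209 = (-19036 - 30724) - 20209 = -49760 - 20209 = -69969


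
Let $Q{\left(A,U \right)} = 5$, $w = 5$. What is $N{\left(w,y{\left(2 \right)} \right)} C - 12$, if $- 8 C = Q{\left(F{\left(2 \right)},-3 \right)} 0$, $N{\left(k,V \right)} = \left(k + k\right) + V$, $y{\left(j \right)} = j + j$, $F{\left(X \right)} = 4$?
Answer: $-12$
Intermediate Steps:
$y{\left(j \right)} = 2 j$
$N{\left(k,V \right)} = V + 2 k$ ($N{\left(k,V \right)} = 2 k + V = V + 2 k$)
$C = 0$ ($C = - \frac{5 \cdot 0}{8} = \left(- \frac{1}{8}\right) 0 = 0$)
$N{\left(w,y{\left(2 \right)} \right)} C - 12 = \left(2 \cdot 2 + 2 \cdot 5\right) 0 - 12 = \left(4 + 10\right) 0 - 12 = 14 \cdot 0 - 12 = 0 - 12 = -12$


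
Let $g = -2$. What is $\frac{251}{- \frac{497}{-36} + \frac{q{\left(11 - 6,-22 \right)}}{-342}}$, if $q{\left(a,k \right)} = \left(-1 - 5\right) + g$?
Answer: $\frac{19076}{1051} \approx 18.15$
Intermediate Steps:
$q{\left(a,k \right)} = -8$ ($q{\left(a,k \right)} = \left(-1 - 5\right) - 2 = -6 - 2 = -8$)
$\frac{251}{- \frac{497}{-36} + \frac{q{\left(11 - 6,-22 \right)}}{-342}} = \frac{251}{- \frac{497}{-36} - \frac{8}{-342}} = \frac{251}{\left(-497\right) \left(- \frac{1}{36}\right) - - \frac{4}{171}} = \frac{251}{\frac{497}{36} + \frac{4}{171}} = \frac{251}{\frac{1051}{76}} = 251 \cdot \frac{76}{1051} = \frac{19076}{1051}$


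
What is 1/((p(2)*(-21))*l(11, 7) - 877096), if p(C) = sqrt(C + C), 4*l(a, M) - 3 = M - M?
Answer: -2/1754255 ≈ -1.1401e-6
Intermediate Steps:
l(a, M) = 3/4 (l(a, M) = 3/4 + (M - M)/4 = 3/4 + (1/4)*0 = 3/4 + 0 = 3/4)
p(C) = sqrt(2)*sqrt(C) (p(C) = sqrt(2*C) = sqrt(2)*sqrt(C))
1/((p(2)*(-21))*l(11, 7) - 877096) = 1/(((sqrt(2)*sqrt(2))*(-21))*(3/4) - 877096) = 1/((2*(-21))*(3/4) - 877096) = 1/(-42*3/4 - 877096) = 1/(-63/2 - 877096) = 1/(-1754255/2) = -2/1754255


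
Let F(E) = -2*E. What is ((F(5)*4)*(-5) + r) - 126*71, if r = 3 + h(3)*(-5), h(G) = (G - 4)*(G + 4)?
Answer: -8708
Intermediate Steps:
h(G) = (-4 + G)*(4 + G)
r = 38 (r = 3 + (-16 + 3²)*(-5) = 3 + (-16 + 9)*(-5) = 3 - 7*(-5) = 3 + 35 = 38)
((F(5)*4)*(-5) + r) - 126*71 = ((-2*5*4)*(-5) + 38) - 126*71 = (-10*4*(-5) + 38) - 8946 = (-40*(-5) + 38) - 8946 = (200 + 38) - 8946 = 238 - 8946 = -8708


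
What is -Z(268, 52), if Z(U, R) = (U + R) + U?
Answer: -588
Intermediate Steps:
Z(U, R) = R + 2*U (Z(U, R) = (R + U) + U = R + 2*U)
-Z(268, 52) = -(52 + 2*268) = -(52 + 536) = -1*588 = -588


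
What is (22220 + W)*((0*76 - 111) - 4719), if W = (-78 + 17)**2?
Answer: -125295030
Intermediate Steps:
W = 3721 (W = (-61)**2 = 3721)
(22220 + W)*((0*76 - 111) - 4719) = (22220 + 3721)*((0*76 - 111) - 4719) = 25941*((0 - 111) - 4719) = 25941*(-111 - 4719) = 25941*(-4830) = -125295030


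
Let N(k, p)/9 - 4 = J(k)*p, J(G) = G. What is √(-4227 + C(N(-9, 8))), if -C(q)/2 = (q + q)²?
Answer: I*√3000579 ≈ 1732.2*I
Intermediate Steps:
N(k, p) = 36 + 9*k*p (N(k, p) = 36 + 9*(k*p) = 36 + 9*k*p)
C(q) = -8*q² (C(q) = -2*(q + q)² = -2*4*q² = -8*q²)
√(-4227 + C(N(-9, 8))) = √(-4227 - 8*(36 + 9*(-9)*8)²) = √(-4227 - 8*(36 - 648)²) = √(-4227 - 8*(-612)²) = √(-4227 - 8*374544) = √(-4227 - 2996352) = √(-3000579) = I*√3000579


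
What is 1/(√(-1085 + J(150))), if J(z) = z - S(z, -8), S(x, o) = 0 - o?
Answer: -I*√943/943 ≈ -0.032564*I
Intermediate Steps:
S(x, o) = -o
J(z) = -8 + z (J(z) = z - (-1)*(-8) = z - 1*8 = z - 8 = -8 + z)
1/(√(-1085 + J(150))) = 1/(√(-1085 + (-8 + 150))) = 1/(√(-1085 + 142)) = 1/(√(-943)) = 1/(I*√943) = -I*√943/943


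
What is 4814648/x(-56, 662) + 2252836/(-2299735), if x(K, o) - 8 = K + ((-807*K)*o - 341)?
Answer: -11265007607092/13760103314105 ≈ -0.81867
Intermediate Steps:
x(K, o) = -333 + K - 807*K*o (x(K, o) = 8 + (K + ((-807*K)*o - 341)) = 8 + (K + (-807*K*o - 341)) = 8 + (K + (-341 - 807*K*o)) = 8 + (-341 + K - 807*K*o) = -333 + K - 807*K*o)
4814648/x(-56, 662) + 2252836/(-2299735) = 4814648/(-333 - 56 - 807*(-56)*662) + 2252836/(-2299735) = 4814648/(-333 - 56 + 29917104) + 2252836*(-1/2299735) = 4814648/29916715 - 2252836/2299735 = -11265007607092/13760103314105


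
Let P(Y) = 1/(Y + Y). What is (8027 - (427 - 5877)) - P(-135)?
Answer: 3638791/270 ≈ 13477.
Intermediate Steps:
P(Y) = 1/(2*Y)
(8027 - (427 - 5877)) - P(-135) = (8027 - (427 - 5877)) - 1/(2*(-135)) = (8027 - 1*(-5450)) - (-1)/(2*135) = (8027 + 5450) - 1*(-1/270) = 13477 + 1/270 = 3638791/270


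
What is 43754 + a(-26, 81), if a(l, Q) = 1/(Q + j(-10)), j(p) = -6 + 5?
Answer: 3500321/80 ≈ 43754.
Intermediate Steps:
j(p) = -1
a(l, Q) = 1/(-1 + Q) (a(l, Q) = 1/(Q - 1) = 1/(-1 + Q))
43754 + a(-26, 81) = 43754 + 1/(-1 + 81) = 43754 + 1/80 = 3500321/80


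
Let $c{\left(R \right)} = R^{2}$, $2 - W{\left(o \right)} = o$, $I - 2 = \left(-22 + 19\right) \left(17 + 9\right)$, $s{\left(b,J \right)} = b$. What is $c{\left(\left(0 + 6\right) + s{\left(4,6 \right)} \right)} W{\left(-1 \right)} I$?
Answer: $-22800$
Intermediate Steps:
$I = -76$ ($I = 2 + \left(-22 + 19\right) \left(17 + 9\right) = 2 - 78 = -76$)
$W{\left(o \right)} = 2 - o$
$c{\left(\left(0 + 6\right) + s{\left(4,6 \right)} \right)} W{\left(-1 \right)} I = \left(\left(0 + 6\right) + 4\right)^{2} \left(2 - -1\right) \left(-76\right) = \left(6 + 4\right)^{2} \left(2 + 1\right) \left(-76\right) = 10^{2} \cdot 3 \left(-76\right) = 100 \cdot 3 \left(-76\right) = 300 \left(-76\right) = -22800$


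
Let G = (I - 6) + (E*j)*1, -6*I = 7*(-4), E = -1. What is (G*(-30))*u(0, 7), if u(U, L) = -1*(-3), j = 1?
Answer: 210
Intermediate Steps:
I = 14/3 (I = -7*(-4)/6 = -⅙*(-28) = 14/3 ≈ 4.6667)
u(U, L) = 3
G = -7/3 (G = (14/3 - 6) - 1*1*1 = -4/3 - 1*1 = -4/3 - 1 = -7/3 ≈ -2.3333)
(G*(-30))*u(0, 7) = -7/3*(-30)*3 = 70*3 = 210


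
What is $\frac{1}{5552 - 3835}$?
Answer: $\frac{1}{1717} \approx 0.00058241$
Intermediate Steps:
$\frac{1}{5552 - 3835} = \frac{1}{1717}$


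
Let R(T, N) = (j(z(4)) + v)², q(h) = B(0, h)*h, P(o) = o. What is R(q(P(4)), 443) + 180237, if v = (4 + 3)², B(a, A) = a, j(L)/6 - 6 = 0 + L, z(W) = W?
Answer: 192118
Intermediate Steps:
j(L) = 36 + 6*L (j(L) = 36 + 6*(0 + L) = 36 + 6*L)
v = 49 (v = 7² = 49)
q(h) = 0 (q(h) = 0*h = 0)
R(T, N) = 11881 (R(T, N) = ((36 + 6*4) + 49)² = ((36 + 24) + 49)² = (60 + 49)² = 109² = 11881)
R(q(P(4)), 443) + 180237 = 11881 + 180237 = 192118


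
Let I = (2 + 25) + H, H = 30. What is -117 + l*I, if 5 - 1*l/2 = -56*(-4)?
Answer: -25083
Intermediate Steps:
I = 57 (I = (2 + 25) + 30 = 27 + 30 = 57)
l = -438 (l = 10 - (-112)*(-4) = 10 - 2*224 = 10 - 448 = -438)
-117 + l*I = -117 - 438*57 = -117 - 24966 = -25083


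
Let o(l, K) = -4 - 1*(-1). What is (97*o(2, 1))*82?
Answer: -23862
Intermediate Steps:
o(l, K) = -3 (o(l, K) = -4 + 1 = -3)
(97*o(2, 1))*82 = (97*(-3))*82 = -291*82 = -23862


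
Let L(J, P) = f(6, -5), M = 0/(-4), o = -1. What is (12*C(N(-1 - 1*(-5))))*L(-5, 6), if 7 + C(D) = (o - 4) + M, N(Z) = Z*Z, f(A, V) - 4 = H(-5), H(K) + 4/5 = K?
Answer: 1296/5 ≈ 259.20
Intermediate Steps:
H(K) = -4/5 + K
f(A, V) = -9/5 (f(A, V) = 4 + (-4/5 - 5) = 4 - 29/5 = -9/5)
N(Z) = Z**2
M = 0 (M = 0*(-1/4) = 0)
L(J, P) = -9/5
C(D) = -12 (C(D) = -7 + ((-1 - 4) + 0) = -7 + (-5 + 0) = -7 - 5 = -12)
(12*C(N(-1 - 1*(-5))))*L(-5, 6) = (12*(-12))*(-9/5) = -144*(-9/5) = 1296/5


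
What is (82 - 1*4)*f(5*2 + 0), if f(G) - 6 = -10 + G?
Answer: 468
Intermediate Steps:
f(G) = -4 + G (f(G) = 6 + (-10 + G) = -4 + G)
(82 - 1*4)*f(5*2 + 0) = (82 - 1*4)*(-4 + (5*2 + 0)) = (82 - 4)*(-4 + (10 + 0)) = 78*(-4 + 10) = 78*6 = 468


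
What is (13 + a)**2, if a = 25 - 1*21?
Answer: 289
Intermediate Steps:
a = 4 (a = 25 - 21 = 4)
(13 + a)**2 = (13 + 4)**2 = 17**2 = 289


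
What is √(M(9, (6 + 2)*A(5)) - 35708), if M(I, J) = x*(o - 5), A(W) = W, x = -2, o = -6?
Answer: I*√35686 ≈ 188.91*I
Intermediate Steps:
M(I, J) = 22 (M(I, J) = -2*(-6 - 5) = -2*(-11) = 22)
√(M(9, (6 + 2)*A(5)) - 35708) = √(22 - 35708) = √(-35686) = I*√35686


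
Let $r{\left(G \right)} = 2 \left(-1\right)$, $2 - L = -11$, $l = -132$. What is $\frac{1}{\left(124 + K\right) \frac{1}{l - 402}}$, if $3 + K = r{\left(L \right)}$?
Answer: $- \frac{534}{119} \approx -4.4874$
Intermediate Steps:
$L = 13$ ($L = 2 - -11 = 2 + 11 = 13$)
$r{\left(G \right)} = -2$
$K = -5$ ($K = -3 - 2 = -5$)
$\frac{1}{\left(124 + K\right) \frac{1}{l - 402}} = \frac{1}{\left(124 - 5\right) \frac{1}{-132 - 402}} = \frac{1}{119 \frac{1}{-534}} = \frac{1}{119 \left(- \frac{1}{534}\right)} = \frac{1}{- \frac{119}{534}} = - \frac{534}{119}$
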